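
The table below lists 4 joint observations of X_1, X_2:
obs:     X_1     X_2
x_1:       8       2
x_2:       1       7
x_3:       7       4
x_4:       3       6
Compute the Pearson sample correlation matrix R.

Step 1 — column means:
  mean(X_1) = (8 + 1 + 7 + 3) / 4 = 19/4 = 4.75
  mean(X_2) = (2 + 7 + 4 + 6) / 4 = 19/4 = 4.75

Step 2 — sample variances and covariances s[i,j] = (1/(n-1)) · Σ_k (x_{k,i} - mean_i) · (x_{k,j} - mean_j), with n-1 = 3:
  s[X_1,X_1] = ((3.25)·(3.25) + (-3.75)·(-3.75) + (2.25)·(2.25) + (-1.75)·(-1.75)) / 3 = 32.75/3 = 10.9167
  s[X_1,X_2] = ((3.25)·(-2.75) + (-3.75)·(2.25) + (2.25)·(-0.75) + (-1.75)·(1.25)) / 3 = -21.25/3 = -7.0833
  s[X_2,X_2] = ((-2.75)·(-2.75) + (2.25)·(2.25) + (-0.75)·(-0.75) + (1.25)·(1.25)) / 3 = 14.75/3 = 4.9167
  Sample standard deviations s_i = √(s[i,i]):
  s(X_1) = √(10.9167) = 3.304
  s(X_2) = √(4.9167) = 2.2174

Step 3 — r_{ij} = s_{ij} / (s_i · s_j):
  r[X_1,X_1] = 1 (diagonal).
  r[X_1,X_2] = -7.0833 / (3.304 · 2.2174) = -7.0833 / 7.3262 = -0.9668
  r[X_2,X_2] = 1 (diagonal).

R is symmetric with unit diagonal. Assembling:

R = [[1, -0.9668],
 [-0.9668, 1]]


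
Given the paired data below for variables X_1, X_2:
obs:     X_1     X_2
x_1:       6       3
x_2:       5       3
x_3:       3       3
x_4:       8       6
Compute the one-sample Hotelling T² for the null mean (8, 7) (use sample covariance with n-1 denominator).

Step 1 — sample mean vector:
  mean(X_1) = (6 + 5 + 3 + 8) / 4 = 22/4 = 5.5
  mean(X_2) = (3 + 3 + 3 + 6) / 4 = 15/4 = 3.75
  x̄ = (5.5, 3.75),  deviation x̄ - mu_0 = (5.5, 3.75) - (8, 7) = (-2.5, -3.25).

Step 2 — sample covariance matrix, S[i,j] = (1/(n-1)) · Σ_k (x_{k,i} - mean_i) · (x_{k,j} - mean_j), divisor n-1 = 3:
  S[X_1,X_1] = ((0.5)·(0.5) + (-0.5)·(-0.5) + (-2.5)·(-2.5) + (2.5)·(2.5)) / 3 = 13/3 = 4.3333
  S[X_1,X_2] = ((0.5)·(-0.75) + (-0.5)·(-0.75) + (-2.5)·(-0.75) + (2.5)·(2.25)) / 3 = 7.5/3 = 2.5
  S[X_2,X_2] = ((-0.75)·(-0.75) + (-0.75)·(-0.75) + (-0.75)·(-0.75) + (2.25)·(2.25)) / 3 = 6.75/3 = 2.25
  S = [[4.3333, 2.5],
 [2.5, 2.25]].

Step 3 — invert S. det(S) = 4.3333·2.25 - (2.5)² = 3.5.
  S^{-1} = (1/det) · [[d, -b], [-b, a]] = [[0.6429, -0.7143],
 [-0.7143, 1.2381]].

Step 4 — quadratic form (x̄ - mu_0)^T · S^{-1} · (x̄ - mu_0):
  S^{-1} · (x̄ - mu_0) = (0.7143, -2.2381),
  (x̄ - mu_0)^T · [...] = (-2.5)·(0.7143) + (-3.25)·(-2.2381) = 5.4881.

Step 5 — scale by n: T² = 4 · 5.4881 = 21.9524.

T² ≈ 21.9524


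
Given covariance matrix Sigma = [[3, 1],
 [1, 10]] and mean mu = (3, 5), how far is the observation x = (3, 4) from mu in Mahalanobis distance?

Step 1 — centre the observation: (x - mu) = (0, -1).

Step 2 — invert Sigma. det(Sigma) = 3·10 - (1)² = 29.
  Sigma^{-1} = (1/det) · [[d, -b], [-b, a]] = [[0.3448, -0.0345],
 [-0.0345, 0.1034]].

Step 3 — form the quadratic (x - mu)^T · Sigma^{-1} · (x - mu):
  Sigma^{-1} · (x - mu) = (0.0345, -0.1034).
  (x - mu)^T · [Sigma^{-1} · (x - mu)] = (0)·(0.0345) + (-1)·(-0.1034) = 0.1034.

Step 4 — take square root: d = √(0.1034) ≈ 0.3216.

d(x, mu) = √(0.1034) ≈ 0.3216


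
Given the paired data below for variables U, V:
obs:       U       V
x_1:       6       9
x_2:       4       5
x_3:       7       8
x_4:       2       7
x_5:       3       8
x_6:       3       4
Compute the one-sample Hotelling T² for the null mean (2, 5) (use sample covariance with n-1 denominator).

Step 1 — sample mean vector:
  mean(U) = (6 + 4 + 7 + 2 + 3 + 3) / 6 = 25/6 = 4.1667
  mean(V) = (9 + 5 + 8 + 7 + 8 + 4) / 6 = 41/6 = 6.8333
  x̄ = (4.1667, 6.8333),  deviation x̄ - mu_0 = (4.1667, 6.8333) - (2, 5) = (2.1667, 1.8333).

Step 2 — sample covariance matrix, S[i,j] = (1/(n-1)) · Σ_k (x_{k,i} - mean_i) · (x_{k,j} - mean_j), divisor n-1 = 5:
  S[U,U] = ((1.8333)·(1.8333) + (-0.1667)·(-0.1667) + (2.8333)·(2.8333) + (-2.1667)·(-2.1667) + (-1.1667)·(-1.1667) + (-1.1667)·(-1.1667)) / 5 = 18.8333/5 = 3.7667
  S[U,V] = ((1.8333)·(2.1667) + (-0.1667)·(-1.8333) + (2.8333)·(1.1667) + (-2.1667)·(0.1667) + (-1.1667)·(1.1667) + (-1.1667)·(-2.8333)) / 5 = 9.1667/5 = 1.8333
  S[V,V] = ((2.1667)·(2.1667) + (-1.8333)·(-1.8333) + (1.1667)·(1.1667) + (0.1667)·(0.1667) + (1.1667)·(1.1667) + (-2.8333)·(-2.8333)) / 5 = 18.8333/5 = 3.7667
  S = [[3.7667, 1.8333],
 [1.8333, 3.7667]].

Step 3 — invert S. det(S) = 3.7667·3.7667 - (1.8333)² = 10.8267.
  S^{-1} = (1/det) · [[d, -b], [-b, a]] = [[0.3479, -0.1693],
 [-0.1693, 0.3479]].

Step 4 — quadratic form (x̄ - mu_0)^T · S^{-1} · (x̄ - mu_0):
  S^{-1} · (x̄ - mu_0) = (0.4433, 0.2709),
  (x̄ - mu_0)^T · [...] = (2.1667)·(0.4433) + (1.8333)·(0.2709) = 1.4573.

Step 5 — scale by n: T² = 6 · 1.4573 = 8.7438.

T² ≈ 8.7438


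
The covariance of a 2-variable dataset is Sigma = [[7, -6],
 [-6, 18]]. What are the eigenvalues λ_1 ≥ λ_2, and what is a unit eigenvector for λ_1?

Step 1 — characteristic polynomial of 2×2 Sigma:
  det(Sigma - λI) = λ² - trace · λ + det = 0.
  trace = 7 + 18 = 25, det = 7·18 - (-6)² = 90.
Step 2 — discriminant:
  Δ = trace² - 4·det = 625 - 360 = 265.
Step 3 — eigenvalues:
  λ = (trace ± √Δ)/2 = (25 ± 16.2788)/2,
  λ_1 = 20.6394,  λ_2 = 4.3606.

Step 4 — unit eigenvector for λ_1: solve (Sigma - λ_1 I)v = 0. First row:
  (7 - 20.6394)·v_x + (-6)·v_y = 0, i.e. (-13.6394)·v_x + (-6)·v_y = 0,
  so v ∝ (b, λ_1 - a) = (-6, 13.6394); multiply by -1 so the first entry is positive: u = (6, -13.6394).
  ||u|| = √((6)² + (-13.6394)²) = √(222.0335) ≈ 14.9008,
  v_1 = u/||u|| ≈ (0.4027, -0.9153) (||v_1|| = 1).

λ_1 = 20.6394,  λ_2 = 4.3606;  v_1 ≈ (0.4027, -0.9153)


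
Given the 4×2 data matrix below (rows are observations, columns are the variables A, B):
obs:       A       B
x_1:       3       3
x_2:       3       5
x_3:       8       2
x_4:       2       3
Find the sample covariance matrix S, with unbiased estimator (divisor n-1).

Step 1 — column means:
  mean(A) = (3 + 3 + 8 + 2) / 4 = 16/4 = 4
  mean(B) = (3 + 5 + 2 + 3) / 4 = 13/4 = 3.25

Step 2 — sample covariance S[i,j] = (1/(n-1)) · Σ_k (x_{k,i} - mean_i) · (x_{k,j} - mean_j), with n-1 = 3.
  S[A,A] = ((-1)·(-1) + (-1)·(-1) + (4)·(4) + (-2)·(-2)) / 3 = 22/3 = 7.3333
  S[A,B] = ((-1)·(-0.25) + (-1)·(1.75) + (4)·(-1.25) + (-2)·(-0.25)) / 3 = -6/3 = -2
  S[B,B] = ((-0.25)·(-0.25) + (1.75)·(1.75) + (-1.25)·(-1.25) + (-0.25)·(-0.25)) / 3 = 4.75/3 = 1.5833

S is symmetric (S[j,i] = S[i,j]). Assembling:

S = [[7.3333, -2],
 [-2, 1.5833]]


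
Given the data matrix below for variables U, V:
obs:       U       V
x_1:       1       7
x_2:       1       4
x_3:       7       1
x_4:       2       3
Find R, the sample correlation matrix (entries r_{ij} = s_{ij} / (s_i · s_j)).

Step 1 — column means:
  mean(U) = (1 + 1 + 7 + 2) / 4 = 11/4 = 2.75
  mean(V) = (7 + 4 + 1 + 3) / 4 = 15/4 = 3.75

Step 2 — sample variances and covariances s[i,j] = (1/(n-1)) · Σ_k (x_{k,i} - mean_i) · (x_{k,j} - mean_j), with n-1 = 3:
  s[U,U] = ((-1.75)·(-1.75) + (-1.75)·(-1.75) + (4.25)·(4.25) + (-0.75)·(-0.75)) / 3 = 24.75/3 = 8.25
  s[U,V] = ((-1.75)·(3.25) + (-1.75)·(0.25) + (4.25)·(-2.75) + (-0.75)·(-0.75)) / 3 = -17.25/3 = -5.75
  s[V,V] = ((3.25)·(3.25) + (0.25)·(0.25) + (-2.75)·(-2.75) + (-0.75)·(-0.75)) / 3 = 18.75/3 = 6.25
  Sample standard deviations s_i = √(s[i,i]):
  s(U) = √(8.25) = 2.8723
  s(V) = √(6.25) = 2.5

Step 3 — r_{ij} = s_{ij} / (s_i · s_j):
  r[U,U] = 1 (diagonal).
  r[U,V] = -5.75 / (2.8723 · 2.5) = -5.75 / 7.1807 = -0.8008
  r[V,V] = 1 (diagonal).

R is symmetric with unit diagonal. Assembling:

R = [[1, -0.8008],
 [-0.8008, 1]]


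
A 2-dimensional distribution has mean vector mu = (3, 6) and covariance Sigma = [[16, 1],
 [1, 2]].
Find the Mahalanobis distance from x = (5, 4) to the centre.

Step 1 — centre the observation: (x - mu) = (2, -2).

Step 2 — invert Sigma. det(Sigma) = 16·2 - (1)² = 31.
  Sigma^{-1} = (1/det) · [[d, -b], [-b, a]] = [[0.0645, -0.0323],
 [-0.0323, 0.5161]].

Step 3 — form the quadratic (x - mu)^T · Sigma^{-1} · (x - mu):
  Sigma^{-1} · (x - mu) = (0.1935, -1.0968).
  (x - mu)^T · [Sigma^{-1} · (x - mu)] = (2)·(0.1935) + (-2)·(-1.0968) = 2.5806.

Step 4 — take square root: d = √(2.5806) ≈ 1.6064.

d(x, mu) = √(2.5806) ≈ 1.6064


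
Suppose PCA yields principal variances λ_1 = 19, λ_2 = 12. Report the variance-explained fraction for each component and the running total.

Step 1 — total variance = trace(Sigma) = Σ λ_i = 19 + 12 = 31.

Step 2 — fraction explained by component i = λ_i / Σ λ:
  PC1: 19/31 = 0.6129
  PC2: 12/31 = 0.3871

Step 3 — cumulative fraction after k components = (λ_1 + ... + λ_k) / Σ λ:
  k = 1: 19/31 = 0.6129
  k = 2: (19 + 12)/31 = 31/31 = 1

Summary (fraction, with percent):

explained: PC1 0.6129 (61.29%), PC2 0.3871 (38.71%);  cumulative: 0.6129, 1


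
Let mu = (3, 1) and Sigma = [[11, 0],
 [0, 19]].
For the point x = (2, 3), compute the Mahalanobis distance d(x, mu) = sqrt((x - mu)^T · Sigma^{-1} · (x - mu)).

Step 1 — centre the observation: (x - mu) = (-1, 2).

Step 2 — invert Sigma. det(Sigma) = 11·19 - (0)² = 209.
  Sigma^{-1} = (1/det) · [[d, -b], [-b, a]] = [[0.0909, 0],
 [0, 0.0526]].

Step 3 — form the quadratic (x - mu)^T · Sigma^{-1} · (x - mu):
  Sigma^{-1} · (x - mu) = (-0.0909, 0.1053).
  (x - mu)^T · [Sigma^{-1} · (x - mu)] = (-1)·(-0.0909) + (2)·(0.1053) = 0.3014.

Step 4 — take square root: d = √(0.3014) ≈ 0.549.

d(x, mu) = √(0.3014) ≈ 0.549


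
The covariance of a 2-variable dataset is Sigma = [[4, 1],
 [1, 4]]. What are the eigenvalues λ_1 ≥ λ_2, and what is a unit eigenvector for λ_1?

Step 1 — characteristic polynomial of 2×2 Sigma:
  det(Sigma - λI) = λ² - trace · λ + det = 0.
  trace = 4 + 4 = 8, det = 4·4 - (1)² = 15.
Step 2 — discriminant:
  Δ = trace² - 4·det = 64 - 60 = 4.
Step 3 — eigenvalues:
  λ = (trace ± √Δ)/2 = (8 ± 2)/2,
  λ_1 = 5,  λ_2 = 3.

Step 4 — unit eigenvector for λ_1: solve (Sigma - λ_1 I)v = 0. First row:
  (4 - 5)·v_x + (1)·v_y = 0, i.e. (-1)·v_x + (1)·v_y = 0,
  so v ∝ (b, λ_1 - a) = (1, 1) = u.
  ||u|| = √((1)² + (1)²) = √(2) ≈ 1.4142,
  v_1 = u/||u|| ≈ (0.7071, 0.7071) (||v_1|| = 1).

λ_1 = 5,  λ_2 = 3;  v_1 ≈ (0.7071, 0.7071)


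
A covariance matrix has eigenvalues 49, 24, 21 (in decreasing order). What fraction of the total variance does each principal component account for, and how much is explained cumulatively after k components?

Step 1 — total variance = trace(Sigma) = Σ λ_i = 49 + 24 + 21 = 94.

Step 2 — fraction explained by component i = λ_i / Σ λ:
  PC1: 49/94 = 0.5213
  PC2: 24/94 = 0.2553
  PC3: 21/94 = 0.2234

Step 3 — cumulative fraction after k components = (λ_1 + ... + λ_k) / Σ λ:
  k = 1: 49/94 = 0.5213
  k = 2: (49 + 24)/94 = 73/94 = 0.7766
  k = 3: (49 + 24 + 21)/94 = 94/94 = 1

Summary (fraction, with percent):

explained: PC1 0.5213 (52.13%), PC2 0.2553 (25.53%), PC3 0.2234 (22.34%);  cumulative: 0.5213, 0.7766, 1


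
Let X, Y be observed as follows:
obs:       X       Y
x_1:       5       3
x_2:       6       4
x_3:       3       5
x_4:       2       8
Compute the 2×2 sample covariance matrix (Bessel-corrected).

Step 1 — column means:
  mean(X) = (5 + 6 + 3 + 2) / 4 = 16/4 = 4
  mean(Y) = (3 + 4 + 5 + 8) / 4 = 20/4 = 5

Step 2 — sample covariance S[i,j] = (1/(n-1)) · Σ_k (x_{k,i} - mean_i) · (x_{k,j} - mean_j), with n-1 = 3.
  S[X,X] = ((1)·(1) + (2)·(2) + (-1)·(-1) + (-2)·(-2)) / 3 = 10/3 = 3.3333
  S[X,Y] = ((1)·(-2) + (2)·(-1) + (-1)·(0) + (-2)·(3)) / 3 = -10/3 = -3.3333
  S[Y,Y] = ((-2)·(-2) + (-1)·(-1) + (0)·(0) + (3)·(3)) / 3 = 14/3 = 4.6667

S is symmetric (S[j,i] = S[i,j]). Assembling:

S = [[3.3333, -3.3333],
 [-3.3333, 4.6667]]


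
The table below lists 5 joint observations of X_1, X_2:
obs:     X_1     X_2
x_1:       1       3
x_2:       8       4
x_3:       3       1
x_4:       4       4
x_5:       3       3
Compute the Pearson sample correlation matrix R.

Step 1 — column means:
  mean(X_1) = (1 + 8 + 3 + 4 + 3) / 5 = 19/5 = 3.8
  mean(X_2) = (3 + 4 + 1 + 4 + 3) / 5 = 15/5 = 3

Step 2 — sample variances and covariances s[i,j] = (1/(n-1)) · Σ_k (x_{k,i} - mean_i) · (x_{k,j} - mean_j), with n-1 = 4:
  s[X_1,X_1] = ((-2.8)·(-2.8) + (4.2)·(4.2) + (-0.8)·(-0.8) + (0.2)·(0.2) + (-0.8)·(-0.8)) / 4 = 26.8/4 = 6.7
  s[X_1,X_2] = ((-2.8)·(0) + (4.2)·(1) + (-0.8)·(-2) + (0.2)·(1) + (-0.8)·(0)) / 4 = 6/4 = 1.5
  s[X_2,X_2] = ((0)·(0) + (1)·(1) + (-2)·(-2) + (1)·(1) + (0)·(0)) / 4 = 6/4 = 1.5
  Sample standard deviations s_i = √(s[i,i]):
  s(X_1) = √(6.7) = 2.5884
  s(X_2) = √(1.5) = 1.2247

Step 3 — r_{ij} = s_{ij} / (s_i · s_j):
  r[X_1,X_1] = 1 (diagonal).
  r[X_1,X_2] = 1.5 / (2.5884 · 1.2247) = 1.5 / 3.1702 = 0.4732
  r[X_2,X_2] = 1 (diagonal).

R is symmetric with unit diagonal. Assembling:

R = [[1, 0.4732],
 [0.4732, 1]]


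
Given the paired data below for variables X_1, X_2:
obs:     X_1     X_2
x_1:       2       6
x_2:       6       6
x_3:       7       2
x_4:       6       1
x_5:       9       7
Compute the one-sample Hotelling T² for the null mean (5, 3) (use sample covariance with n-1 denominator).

Step 1 — sample mean vector:
  mean(X_1) = (2 + 6 + 7 + 6 + 9) / 5 = 30/5 = 6
  mean(X_2) = (6 + 6 + 2 + 1 + 7) / 5 = 22/5 = 4.4
  x̄ = (6, 4.4),  deviation x̄ - mu_0 = (6, 4.4) - (5, 3) = (1, 1.4).

Step 2 — sample covariance matrix, S[i,j] = (1/(n-1)) · Σ_k (x_{k,i} - mean_i) · (x_{k,j} - mean_j), divisor n-1 = 4:
  S[X_1,X_1] = ((-4)·(-4) + (0)·(0) + (1)·(1) + (0)·(0) + (3)·(3)) / 4 = 26/4 = 6.5
  S[X_1,X_2] = ((-4)·(1.6) + (0)·(1.6) + (1)·(-2.4) + (0)·(-3.4) + (3)·(2.6)) / 4 = -1/4 = -0.25
  S[X_2,X_2] = ((1.6)·(1.6) + (1.6)·(1.6) + (-2.4)·(-2.4) + (-3.4)·(-3.4) + (2.6)·(2.6)) / 4 = 29.2/4 = 7.3
  S = [[6.5, -0.25],
 [-0.25, 7.3]].

Step 3 — invert S. det(S) = 6.5·7.3 - (-0.25)² = 47.3875.
  S^{-1} = (1/det) · [[d, -b], [-b, a]] = [[0.154, 0.0053],
 [0.0053, 0.1372]].

Step 4 — quadratic form (x̄ - mu_0)^T · S^{-1} · (x̄ - mu_0):
  S^{-1} · (x̄ - mu_0) = (0.1614, 0.1973),
  (x̄ - mu_0)^T · [...] = (1)·(0.1614) + (1.4)·(0.1973) = 0.4377.

Step 5 — scale by n: T² = 5 · 0.4377 = 2.1883.

T² ≈ 2.1883


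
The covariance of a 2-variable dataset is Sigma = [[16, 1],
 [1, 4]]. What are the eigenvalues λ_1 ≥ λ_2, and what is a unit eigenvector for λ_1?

Step 1 — characteristic polynomial of 2×2 Sigma:
  det(Sigma - λI) = λ² - trace · λ + det = 0.
  trace = 16 + 4 = 20, det = 16·4 - (1)² = 63.
Step 2 — discriminant:
  Δ = trace² - 4·det = 400 - 252 = 148.
Step 3 — eigenvalues:
  λ = (trace ± √Δ)/2 = (20 ± 12.1655)/2,
  λ_1 = 16.0828,  λ_2 = 3.9172.

Step 4 — unit eigenvector for λ_1: solve (Sigma - λ_1 I)v = 0. First row:
  (16 - 16.0828)·v_x + (1)·v_y = 0, i.e. (-0.0828)·v_x + (1)·v_y = 0,
  so v ∝ (b, λ_1 - a) = (1, 0.0828) = u.
  ||u|| = √((1)² + (0.0828)²) = √(1.0068) ≈ 1.0034,
  v_1 = u/||u|| ≈ (0.9966, 0.0825) (||v_1|| = 1).

λ_1 = 16.0828,  λ_2 = 3.9172;  v_1 ≈ (0.9966, 0.0825)


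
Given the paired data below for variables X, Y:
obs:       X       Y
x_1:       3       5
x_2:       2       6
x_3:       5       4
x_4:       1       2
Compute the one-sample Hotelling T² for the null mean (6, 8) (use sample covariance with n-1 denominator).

Step 1 — sample mean vector:
  mean(X) = (3 + 2 + 5 + 1) / 4 = 11/4 = 2.75
  mean(Y) = (5 + 6 + 4 + 2) / 4 = 17/4 = 4.25
  x̄ = (2.75, 4.25),  deviation x̄ - mu_0 = (2.75, 4.25) - (6, 8) = (-3.25, -3.75).

Step 2 — sample covariance matrix, S[i,j] = (1/(n-1)) · Σ_k (x_{k,i} - mean_i) · (x_{k,j} - mean_j), divisor n-1 = 3:
  S[X,X] = ((0.25)·(0.25) + (-0.75)·(-0.75) + (2.25)·(2.25) + (-1.75)·(-1.75)) / 3 = 8.75/3 = 2.9167
  S[X,Y] = ((0.25)·(0.75) + (-0.75)·(1.75) + (2.25)·(-0.25) + (-1.75)·(-2.25)) / 3 = 2.25/3 = 0.75
  S[Y,Y] = ((0.75)·(0.75) + (1.75)·(1.75) + (-0.25)·(-0.25) + (-2.25)·(-2.25)) / 3 = 8.75/3 = 2.9167
  S = [[2.9167, 0.75],
 [0.75, 2.9167]].

Step 3 — invert S. det(S) = 2.9167·2.9167 - (0.75)² = 7.9444.
  S^{-1} = (1/det) · [[d, -b], [-b, a]] = [[0.3671, -0.0944],
 [-0.0944, 0.3671]].

Step 4 — quadratic form (x̄ - mu_0)^T · S^{-1} · (x̄ - mu_0):
  S^{-1} · (x̄ - mu_0) = (-0.8392, -1.0699),
  (x̄ - mu_0)^T · [...] = (-3.25)·(-0.8392) + (-3.75)·(-1.0699) = 6.7395.

Step 5 — scale by n: T² = 4 · 6.7395 = 26.958.

T² ≈ 26.958


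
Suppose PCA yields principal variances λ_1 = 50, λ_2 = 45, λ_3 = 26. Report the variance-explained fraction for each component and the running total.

Step 1 — total variance = trace(Sigma) = Σ λ_i = 50 + 45 + 26 = 121.

Step 2 — fraction explained by component i = λ_i / Σ λ:
  PC1: 50/121 = 0.4132
  PC2: 45/121 = 0.3719
  PC3: 26/121 = 0.2149

Step 3 — cumulative fraction after k components = (λ_1 + ... + λ_k) / Σ λ:
  k = 1: 50/121 = 0.4132
  k = 2: (50 + 45)/121 = 95/121 = 0.7851
  k = 3: (50 + 45 + 26)/121 = 121/121 = 1

Summary (fraction, with percent):

explained: PC1 0.4132 (41.32%), PC2 0.3719 (37.19%), PC3 0.2149 (21.49%);  cumulative: 0.4132, 0.7851, 1


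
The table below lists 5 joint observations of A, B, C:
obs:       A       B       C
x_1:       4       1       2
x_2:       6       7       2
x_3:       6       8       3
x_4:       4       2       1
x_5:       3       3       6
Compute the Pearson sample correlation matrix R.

Step 1 — column means:
  mean(A) = (4 + 6 + 6 + 4 + 3) / 5 = 23/5 = 4.6
  mean(B) = (1 + 7 + 8 + 2 + 3) / 5 = 21/5 = 4.2
  mean(C) = (2 + 2 + 3 + 1 + 6) / 5 = 14/5 = 2.8

Step 2 — sample variances and covariances s[i,j] = (1/(n-1)) · Σ_k (x_{k,i} - mean_i) · (x_{k,j} - mean_j), with n-1 = 4:
  s[A,A] = ((-0.6)·(-0.6) + (1.4)·(1.4) + (1.4)·(1.4) + (-0.6)·(-0.6) + (-1.6)·(-1.6)) / 4 = 7.2/4 = 1.8
  s[A,B] = ((-0.6)·(-3.2) + (1.4)·(2.8) + (1.4)·(3.8) + (-0.6)·(-2.2) + (-1.6)·(-1.2)) / 4 = 14.4/4 = 3.6
  s[A,C] = ((-0.6)·(-0.8) + (1.4)·(-0.8) + (1.4)·(0.2) + (-0.6)·(-1.8) + (-1.6)·(3.2)) / 4 = -4.4/4 = -1.1
  s[B,B] = ((-3.2)·(-3.2) + (2.8)·(2.8) + (3.8)·(3.8) + (-2.2)·(-2.2) + (-1.2)·(-1.2)) / 4 = 38.8/4 = 9.7
  s[B,C] = ((-3.2)·(-0.8) + (2.8)·(-0.8) + (3.8)·(0.2) + (-2.2)·(-1.8) + (-1.2)·(3.2)) / 4 = 1.2/4 = 0.3
  s[C,C] = ((-0.8)·(-0.8) + (-0.8)·(-0.8) + (0.2)·(0.2) + (-1.8)·(-1.8) + (3.2)·(3.2)) / 4 = 14.8/4 = 3.7
  Sample standard deviations s_i = √(s[i,i]):
  s(A) = √(1.8) = 1.3416
  s(B) = √(9.7) = 3.1145
  s(C) = √(3.7) = 1.9235

Step 3 — r_{ij} = s_{ij} / (s_i · s_j):
  r[A,A] = 1 (diagonal).
  r[A,B] = 3.6 / (1.3416 · 3.1145) = 3.6 / 4.1785 = 0.8615
  r[A,C] = -1.1 / (1.3416 · 1.9235) = -1.1 / 2.5807 = -0.4262
  r[B,B] = 1 (diagonal).
  r[B,C] = 0.3 / (3.1145 · 1.9235) = 0.3 / 5.9908 = 0.0501
  r[C,C] = 1 (diagonal).

R is symmetric with unit diagonal. Assembling:

R = [[1, 0.8615, -0.4262],
 [0.8615, 1, 0.0501],
 [-0.4262, 0.0501, 1]]


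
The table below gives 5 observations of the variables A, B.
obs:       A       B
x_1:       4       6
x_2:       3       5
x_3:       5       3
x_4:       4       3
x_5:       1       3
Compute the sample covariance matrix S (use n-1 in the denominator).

Step 1 — column means:
  mean(A) = (4 + 3 + 5 + 4 + 1) / 5 = 17/5 = 3.4
  mean(B) = (6 + 5 + 3 + 3 + 3) / 5 = 20/5 = 4

Step 2 — sample covariance S[i,j] = (1/(n-1)) · Σ_k (x_{k,i} - mean_i) · (x_{k,j} - mean_j), with n-1 = 4.
  S[A,A] = ((0.6)·(0.6) + (-0.4)·(-0.4) + (1.6)·(1.6) + (0.6)·(0.6) + (-2.4)·(-2.4)) / 4 = 9.2/4 = 2.3
  S[A,B] = ((0.6)·(2) + (-0.4)·(1) + (1.6)·(-1) + (0.6)·(-1) + (-2.4)·(-1)) / 4 = 1/4 = 0.25
  S[B,B] = ((2)·(2) + (1)·(1) + (-1)·(-1) + (-1)·(-1) + (-1)·(-1)) / 4 = 8/4 = 2

S is symmetric (S[j,i] = S[i,j]). Assembling:

S = [[2.3, 0.25],
 [0.25, 2]]


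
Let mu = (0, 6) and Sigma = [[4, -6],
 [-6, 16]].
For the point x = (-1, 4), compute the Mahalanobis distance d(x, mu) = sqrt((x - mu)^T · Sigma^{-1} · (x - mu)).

Step 1 — centre the observation: (x - mu) = (-1, -2).

Step 2 — invert Sigma. det(Sigma) = 4·16 - (-6)² = 28.
  Sigma^{-1} = (1/det) · [[d, -b], [-b, a]] = [[0.5714, 0.2143],
 [0.2143, 0.1429]].

Step 3 — form the quadratic (x - mu)^T · Sigma^{-1} · (x - mu):
  Sigma^{-1} · (x - mu) = (-1, -0.5).
  (x - mu)^T · [Sigma^{-1} · (x - mu)] = (-1)·(-1) + (-2)·(-0.5) = 2.

Step 4 — take square root: d = √(2) ≈ 1.4142.

d(x, mu) = √(2) ≈ 1.4142


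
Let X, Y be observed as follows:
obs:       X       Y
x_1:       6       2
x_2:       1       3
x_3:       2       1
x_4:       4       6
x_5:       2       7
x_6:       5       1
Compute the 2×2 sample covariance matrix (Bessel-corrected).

Step 1 — column means:
  mean(X) = (6 + 1 + 2 + 4 + 2 + 5) / 6 = 20/6 = 3.3333
  mean(Y) = (2 + 3 + 1 + 6 + 7 + 1) / 6 = 20/6 = 3.3333

Step 2 — sample covariance S[i,j] = (1/(n-1)) · Σ_k (x_{k,i} - mean_i) · (x_{k,j} - mean_j), with n-1 = 5.
  S[X,X] = ((2.6667)·(2.6667) + (-2.3333)·(-2.3333) + (-1.3333)·(-1.3333) + (0.6667)·(0.6667) + (-1.3333)·(-1.3333) + (1.6667)·(1.6667)) / 5 = 19.3333/5 = 3.8667
  S[X,Y] = ((2.6667)·(-1.3333) + (-2.3333)·(-0.3333) + (-1.3333)·(-2.3333) + (0.6667)·(2.6667) + (-1.3333)·(3.6667) + (1.6667)·(-2.3333)) / 5 = -6.6667/5 = -1.3333
  S[Y,Y] = ((-1.3333)·(-1.3333) + (-0.3333)·(-0.3333) + (-2.3333)·(-2.3333) + (2.6667)·(2.6667) + (3.6667)·(3.6667) + (-2.3333)·(-2.3333)) / 5 = 33.3333/5 = 6.6667

S is symmetric (S[j,i] = S[i,j]). Assembling:

S = [[3.8667, -1.3333],
 [-1.3333, 6.6667]]


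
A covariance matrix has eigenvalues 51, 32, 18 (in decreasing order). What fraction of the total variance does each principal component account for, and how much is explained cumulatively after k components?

Step 1 — total variance = trace(Sigma) = Σ λ_i = 51 + 32 + 18 = 101.

Step 2 — fraction explained by component i = λ_i / Σ λ:
  PC1: 51/101 = 0.505
  PC2: 32/101 = 0.3168
  PC3: 18/101 = 0.1782

Step 3 — cumulative fraction after k components = (λ_1 + ... + λ_k) / Σ λ:
  k = 1: 51/101 = 0.505
  k = 2: (51 + 32)/101 = 83/101 = 0.8218
  k = 3: (51 + 32 + 18)/101 = 101/101 = 1

Summary (fraction, with percent):

explained: PC1 0.505 (50.5%), PC2 0.3168 (31.68%), PC3 0.1782 (17.82%);  cumulative: 0.505, 0.8218, 1


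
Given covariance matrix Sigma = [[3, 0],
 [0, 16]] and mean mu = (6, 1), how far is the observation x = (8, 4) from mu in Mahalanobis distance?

Step 1 — centre the observation: (x - mu) = (2, 3).

Step 2 — invert Sigma. det(Sigma) = 3·16 - (0)² = 48.
  Sigma^{-1} = (1/det) · [[d, -b], [-b, a]] = [[0.3333, 0],
 [0, 0.0625]].

Step 3 — form the quadratic (x - mu)^T · Sigma^{-1} · (x - mu):
  Sigma^{-1} · (x - mu) = (0.6667, 0.1875).
  (x - mu)^T · [Sigma^{-1} · (x - mu)] = (2)·(0.6667) + (3)·(0.1875) = 1.8958.

Step 4 — take square root: d = √(1.8958) ≈ 1.3769.

d(x, mu) = √(1.8958) ≈ 1.3769


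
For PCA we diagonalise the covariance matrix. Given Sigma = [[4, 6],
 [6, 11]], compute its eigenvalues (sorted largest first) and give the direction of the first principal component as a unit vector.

Step 1 — characteristic polynomial of 2×2 Sigma:
  det(Sigma - λI) = λ² - trace · λ + det = 0.
  trace = 4 + 11 = 15, det = 4·11 - (6)² = 8.
Step 2 — discriminant:
  Δ = trace² - 4·det = 225 - 32 = 193.
Step 3 — eigenvalues:
  λ = (trace ± √Δ)/2 = (15 ± 13.8924)/2,
  λ_1 = 14.4462,  λ_2 = 0.5538.

Step 4 — unit eigenvector for λ_1: solve (Sigma - λ_1 I)v = 0. First row:
  (4 - 14.4462)·v_x + (6)·v_y = 0, i.e. (-10.4462)·v_x + (6)·v_y = 0,
  so v ∝ (b, λ_1 - a) = (6, 10.4462) = u.
  ||u|| = √((6)² + (10.4462)²) = √(145.1236) ≈ 12.0467,
  v_1 = u/||u|| ≈ (0.4981, 0.8671) (||v_1|| = 1).

λ_1 = 14.4462,  λ_2 = 0.5538;  v_1 ≈ (0.4981, 0.8671)


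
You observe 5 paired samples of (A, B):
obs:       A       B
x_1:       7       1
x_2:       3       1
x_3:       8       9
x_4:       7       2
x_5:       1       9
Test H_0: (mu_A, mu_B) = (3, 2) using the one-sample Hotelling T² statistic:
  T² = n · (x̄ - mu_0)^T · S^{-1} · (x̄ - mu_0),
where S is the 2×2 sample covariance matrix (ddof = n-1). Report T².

Step 1 — sample mean vector:
  mean(A) = (7 + 3 + 8 + 7 + 1) / 5 = 26/5 = 5.2
  mean(B) = (1 + 1 + 9 + 2 + 9) / 5 = 22/5 = 4.4
  x̄ = (5.2, 4.4),  deviation x̄ - mu_0 = (5.2, 4.4) - (3, 2) = (2.2, 2.4).

Step 2 — sample covariance matrix, S[i,j] = (1/(n-1)) · Σ_k (x_{k,i} - mean_i) · (x_{k,j} - mean_j), divisor n-1 = 4:
  S[A,A] = ((1.8)·(1.8) + (-2.2)·(-2.2) + (2.8)·(2.8) + (1.8)·(1.8) + (-4.2)·(-4.2)) / 4 = 36.8/4 = 9.2
  S[A,B] = ((1.8)·(-3.4) + (-2.2)·(-3.4) + (2.8)·(4.6) + (1.8)·(-2.4) + (-4.2)·(4.6)) / 4 = -9.4/4 = -2.35
  S[B,B] = ((-3.4)·(-3.4) + (-3.4)·(-3.4) + (4.6)·(4.6) + (-2.4)·(-2.4) + (4.6)·(4.6)) / 4 = 71.2/4 = 17.8
  S = [[9.2, -2.35],
 [-2.35, 17.8]].

Step 3 — invert S. det(S) = 9.2·17.8 - (-2.35)² = 158.2375.
  S^{-1} = (1/det) · [[d, -b], [-b, a]] = [[0.1125, 0.0149],
 [0.0149, 0.0581]].

Step 4 — quadratic form (x̄ - mu_0)^T · S^{-1} · (x̄ - mu_0):
  S^{-1} · (x̄ - mu_0) = (0.2831, 0.1722),
  (x̄ - mu_0)^T · [...] = (2.2)·(0.2831) + (2.4)·(0.1722) = 1.0362.

Step 5 — scale by n: T² = 5 · 1.0362 = 5.1808.

T² ≈ 5.1808


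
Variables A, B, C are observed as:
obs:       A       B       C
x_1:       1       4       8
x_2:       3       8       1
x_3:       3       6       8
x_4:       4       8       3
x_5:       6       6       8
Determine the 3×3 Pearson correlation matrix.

Step 1 — column means:
  mean(A) = (1 + 3 + 3 + 4 + 6) / 5 = 17/5 = 3.4
  mean(B) = (4 + 8 + 6 + 8 + 6) / 5 = 32/5 = 6.4
  mean(C) = (8 + 1 + 8 + 3 + 8) / 5 = 28/5 = 5.6

Step 2 — sample variances and covariances s[i,j] = (1/(n-1)) · Σ_k (x_{k,i} - mean_i) · (x_{k,j} - mean_j), with n-1 = 4:
  s[A,A] = ((-2.4)·(-2.4) + (-0.4)·(-0.4) + (-0.4)·(-0.4) + (0.6)·(0.6) + (2.6)·(2.6)) / 4 = 13.2/4 = 3.3
  s[A,B] = ((-2.4)·(-2.4) + (-0.4)·(1.6) + (-0.4)·(-0.4) + (0.6)·(1.6) + (2.6)·(-0.4)) / 4 = 5.2/4 = 1.3
  s[A,C] = ((-2.4)·(2.4) + (-0.4)·(-4.6) + (-0.4)·(2.4) + (0.6)·(-2.6) + (2.6)·(2.4)) / 4 = -0.2/4 = -0.05
  s[B,B] = ((-2.4)·(-2.4) + (1.6)·(1.6) + (-0.4)·(-0.4) + (1.6)·(1.6) + (-0.4)·(-0.4)) / 4 = 11.2/4 = 2.8
  s[B,C] = ((-2.4)·(2.4) + (1.6)·(-4.6) + (-0.4)·(2.4) + (1.6)·(-2.6) + (-0.4)·(2.4)) / 4 = -19.2/4 = -4.8
  s[C,C] = ((2.4)·(2.4) + (-4.6)·(-4.6) + (2.4)·(2.4) + (-2.6)·(-2.6) + (2.4)·(2.4)) / 4 = 45.2/4 = 11.3
  Sample standard deviations s_i = √(s[i,i]):
  s(A) = √(3.3) = 1.8166
  s(B) = √(2.8) = 1.6733
  s(C) = √(11.3) = 3.3615

Step 3 — r_{ij} = s_{ij} / (s_i · s_j):
  r[A,A] = 1 (diagonal).
  r[A,B] = 1.3 / (1.8166 · 1.6733) = 1.3 / 3.0397 = 0.4277
  r[A,C] = -0.05 / (1.8166 · 3.3615) = -0.05 / 6.1066 = -0.0082
  r[B,B] = 1 (diagonal).
  r[B,C] = -4.8 / (1.6733 · 3.3615) = -4.8 / 5.6249 = -0.8533
  r[C,C] = 1 (diagonal).

R is symmetric with unit diagonal. Assembling:

R = [[1, 0.4277, -0.0082],
 [0.4277, 1, -0.8533],
 [-0.0082, -0.8533, 1]]


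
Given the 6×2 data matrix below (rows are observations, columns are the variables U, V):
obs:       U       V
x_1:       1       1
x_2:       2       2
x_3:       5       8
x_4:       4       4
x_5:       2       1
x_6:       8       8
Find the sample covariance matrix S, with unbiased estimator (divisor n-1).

Step 1 — column means:
  mean(U) = (1 + 2 + 5 + 4 + 2 + 8) / 6 = 22/6 = 3.6667
  mean(V) = (1 + 2 + 8 + 4 + 1 + 8) / 6 = 24/6 = 4

Step 2 — sample covariance S[i,j] = (1/(n-1)) · Σ_k (x_{k,i} - mean_i) · (x_{k,j} - mean_j), with n-1 = 5.
  S[U,U] = ((-2.6667)·(-2.6667) + (-1.6667)·(-1.6667) + (1.3333)·(1.3333) + (0.3333)·(0.3333) + (-1.6667)·(-1.6667) + (4.3333)·(4.3333)) / 5 = 33.3333/5 = 6.6667
  S[U,V] = ((-2.6667)·(-3) + (-1.6667)·(-2) + (1.3333)·(4) + (0.3333)·(0) + (-1.6667)·(-3) + (4.3333)·(4)) / 5 = 39/5 = 7.8
  S[V,V] = ((-3)·(-3) + (-2)·(-2) + (4)·(4) + (0)·(0) + (-3)·(-3) + (4)·(4)) / 5 = 54/5 = 10.8

S is symmetric (S[j,i] = S[i,j]). Assembling:

S = [[6.6667, 7.8],
 [7.8, 10.8]]


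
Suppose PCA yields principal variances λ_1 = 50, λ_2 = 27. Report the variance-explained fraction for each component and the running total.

Step 1 — total variance = trace(Sigma) = Σ λ_i = 50 + 27 = 77.

Step 2 — fraction explained by component i = λ_i / Σ λ:
  PC1: 50/77 = 0.6494
  PC2: 27/77 = 0.3506

Step 3 — cumulative fraction after k components = (λ_1 + ... + λ_k) / Σ λ:
  k = 1: 50/77 = 0.6494
  k = 2: (50 + 27)/77 = 77/77 = 1

Summary (fraction, with percent):

explained: PC1 0.6494 (64.94%), PC2 0.3506 (35.06%);  cumulative: 0.6494, 1


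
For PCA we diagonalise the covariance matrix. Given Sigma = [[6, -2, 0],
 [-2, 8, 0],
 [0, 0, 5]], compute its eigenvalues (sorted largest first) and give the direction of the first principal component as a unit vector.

Step 1 — characteristic polynomial p(λ) = det(λI - Sigma) = λ³ - tr·λ² + c_1·λ - det, where tr = trace, c_1 = sum of the principal 2×2 minors, det = det(Sigma):
  tr = 6 + 8 + 5 = 19,
  c_1 = (6·8 - (-2)²) + (6·5 - (0)²) + (8·5 - (0)²) = 44 + 30 + 40 = 114,
  det = 6·(8·5 - (0)²) - (-2)·((-2)·5 - (0)·(0)) + (0)·((-2)·(0) - 8·(0)) = 6·(40) - (-2)·(-10) + (0)·(0) = 220.
  So p(λ) = λ³ - 19λ² + 114λ - 220.
Step 2 — look for an integer root (rational root theorem: any rational root is an integer divisor of 220). Testing λ = 5:
  p(5) = 125 - 475 + 570 - 220 = 0  ✓
  Dividing out (λ - 5): p(λ) = (λ - 5)(λ² - 14λ + 44).
Step 3 — remaining eigenvalues from the quadratic λ² - 14λ + 44 = 0:
  Δ = 14² - 4·44 = 196 - 176 = 20,  λ = (14 ± √20)/2 = (14 ± 4.4721)/2 ≈ 9.2361 or 4.7639.
  Sorted: λ_1 = 9.2361,  λ_2 = 5,  λ_3 = 4.7639  (check: sum = 19 = tr ✓).

Step 4 — unit eigenvector for λ_1 ≈ 9.2361: v spans the null space of (Sigma - λ_1 I), whose rows are
  r_1 = (-3.2361, -2, 0),  r_2 = (-2, -1.2361, 0),  r_3 = (0, 0, -4.2361).
  v is orthogonal to every row, so take v ∝ r_1 × r_3 = ((-2)·(-4.2361) - (0)·(0), (0)·(0) - (-3.2361)·(-4.2361), (-3.2361)·(0) - (-2)·(0)) ≈ (8.4721, -13.7082, 0).
  Let u = (8.4721, -13.7082, 0).
  ||u|| = √((8.4721)² + (-13.7082)² + (0)²) = √(259.6919) ≈ 16.115,  v_1 = u/||u|| ≈ (0.5257, -0.8507, 0) (||v_1|| = 1).

λ_1 = 9.2361,  λ_2 = 5,  λ_3 = 4.7639;  v_1 ≈ (0.5257, -0.8507, 0)


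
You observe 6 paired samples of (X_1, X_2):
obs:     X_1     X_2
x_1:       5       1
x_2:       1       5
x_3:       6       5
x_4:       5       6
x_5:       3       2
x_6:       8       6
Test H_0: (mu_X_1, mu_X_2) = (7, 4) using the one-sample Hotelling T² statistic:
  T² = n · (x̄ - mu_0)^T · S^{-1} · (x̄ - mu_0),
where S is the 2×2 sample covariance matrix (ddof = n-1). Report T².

Step 1 — sample mean vector:
  mean(X_1) = (5 + 1 + 6 + 5 + 3 + 8) / 6 = 28/6 = 4.6667
  mean(X_2) = (1 + 5 + 5 + 6 + 2 + 6) / 6 = 25/6 = 4.1667
  x̄ = (4.6667, 4.1667),  deviation x̄ - mu_0 = (4.6667, 4.1667) - (7, 4) = (-2.3333, 0.1667).

Step 2 — sample covariance matrix, S[i,j] = (1/(n-1)) · Σ_k (x_{k,i} - mean_i) · (x_{k,j} - mean_j), divisor n-1 = 5:
  S[X_1,X_1] = ((0.3333)·(0.3333) + (-3.6667)·(-3.6667) + (1.3333)·(1.3333) + (0.3333)·(0.3333) + (-1.6667)·(-1.6667) + (3.3333)·(3.3333)) / 5 = 29.3333/5 = 5.8667
  S[X_1,X_2] = ((0.3333)·(-3.1667) + (-3.6667)·(0.8333) + (1.3333)·(0.8333) + (0.3333)·(1.8333) + (-1.6667)·(-2.1667) + (3.3333)·(1.8333)) / 5 = 7.3333/5 = 1.4667
  S[X_2,X_2] = ((-3.1667)·(-3.1667) + (0.8333)·(0.8333) + (0.8333)·(0.8333) + (1.8333)·(1.8333) + (-2.1667)·(-2.1667) + (1.8333)·(1.8333)) / 5 = 22.8333/5 = 4.5667
  S = [[5.8667, 1.4667],
 [1.4667, 4.5667]].

Step 3 — invert S. det(S) = 5.8667·4.5667 - (1.4667)² = 24.64.
  S^{-1} = (1/det) · [[d, -b], [-b, a]] = [[0.1853, -0.0595],
 [-0.0595, 0.2381]].

Step 4 — quadratic form (x̄ - mu_0)^T · S^{-1} · (x̄ - mu_0):
  S^{-1} · (x̄ - mu_0) = (-0.4424, 0.1786),
  (x̄ - mu_0)^T · [...] = (-2.3333)·(-0.4424) + (0.1667)·(0.1786) = 1.062.

Step 5 — scale by n: T² = 6 · 1.062 = 6.3718.

T² ≈ 6.3718


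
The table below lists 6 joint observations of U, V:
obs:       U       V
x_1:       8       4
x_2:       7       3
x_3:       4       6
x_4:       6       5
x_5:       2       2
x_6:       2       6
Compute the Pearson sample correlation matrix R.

Step 1 — column means:
  mean(U) = (8 + 7 + 4 + 6 + 2 + 2) / 6 = 29/6 = 4.8333
  mean(V) = (4 + 3 + 6 + 5 + 2 + 6) / 6 = 26/6 = 4.3333

Step 2 — sample variances and covariances s[i,j] = (1/(n-1)) · Σ_k (x_{k,i} - mean_i) · (x_{k,j} - mean_j), with n-1 = 5:
  s[U,U] = ((3.1667)·(3.1667) + (2.1667)·(2.1667) + (-0.8333)·(-0.8333) + (1.1667)·(1.1667) + (-2.8333)·(-2.8333) + (-2.8333)·(-2.8333)) / 5 = 32.8333/5 = 6.5667
  s[U,V] = ((3.1667)·(-0.3333) + (2.1667)·(-1.3333) + (-0.8333)·(1.6667) + (1.1667)·(0.6667) + (-2.8333)·(-2.3333) + (-2.8333)·(1.6667)) / 5 = -2.6667/5 = -0.5333
  s[V,V] = ((-0.3333)·(-0.3333) + (-1.3333)·(-1.3333) + (1.6667)·(1.6667) + (0.6667)·(0.6667) + (-2.3333)·(-2.3333) + (1.6667)·(1.6667)) / 5 = 13.3333/5 = 2.6667
  Sample standard deviations s_i = √(s[i,i]):
  s(U) = √(6.5667) = 2.5626
  s(V) = √(2.6667) = 1.633

Step 3 — r_{ij} = s_{ij} / (s_i · s_j):
  r[U,U] = 1 (diagonal).
  r[U,V] = -0.5333 / (2.5626 · 1.633) = -0.5333 / 4.1846 = -0.1275
  r[V,V] = 1 (diagonal).

R is symmetric with unit diagonal. Assembling:

R = [[1, -0.1275],
 [-0.1275, 1]]


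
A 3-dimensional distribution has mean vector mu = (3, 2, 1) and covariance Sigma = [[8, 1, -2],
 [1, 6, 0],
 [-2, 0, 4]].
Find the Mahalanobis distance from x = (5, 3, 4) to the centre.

Step 1 — centre the observation: (x - mu) = (2, 1, 3).

Step 2 — invert Sigma (cofactor / det for 3×3, or solve directly):
  Sigma^{-1} = [[0.1463, -0.0244, 0.0732],
 [-0.0244, 0.1707, -0.0122],
 [0.0732, -0.0122, 0.2866]].

Step 3 — form the quadratic (x - mu)^T · Sigma^{-1} · (x - mu):
  Sigma^{-1} · (x - mu) = (0.4878, 0.0854, 0.9939).
  (x - mu)^T · [Sigma^{-1} · (x - mu)] = (2)·(0.4878) + (1)·(0.0854) + (3)·(0.9939) = 4.0427.

Step 4 — take square root: d = √(4.0427) ≈ 2.0106.

d(x, mu) = √(4.0427) ≈ 2.0106


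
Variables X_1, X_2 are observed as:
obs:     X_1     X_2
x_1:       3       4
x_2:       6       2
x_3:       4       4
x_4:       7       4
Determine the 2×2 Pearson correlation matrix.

Step 1 — column means:
  mean(X_1) = (3 + 6 + 4 + 7) / 4 = 20/4 = 5
  mean(X_2) = (4 + 2 + 4 + 4) / 4 = 14/4 = 3.5

Step 2 — sample variances and covariances s[i,j] = (1/(n-1)) · Σ_k (x_{k,i} - mean_i) · (x_{k,j} - mean_j), with n-1 = 3:
  s[X_1,X_1] = ((-2)·(-2) + (1)·(1) + (-1)·(-1) + (2)·(2)) / 3 = 10/3 = 3.3333
  s[X_1,X_2] = ((-2)·(0.5) + (1)·(-1.5) + (-1)·(0.5) + (2)·(0.5)) / 3 = -2/3 = -0.6667
  s[X_2,X_2] = ((0.5)·(0.5) + (-1.5)·(-1.5) + (0.5)·(0.5) + (0.5)·(0.5)) / 3 = 3/3 = 1
  Sample standard deviations s_i = √(s[i,i]):
  s(X_1) = √(3.3333) = 1.8257
  s(X_2) = √(1) = 1

Step 3 — r_{ij} = s_{ij} / (s_i · s_j):
  r[X_1,X_1] = 1 (diagonal).
  r[X_1,X_2] = -0.6667 / (1.8257 · 1) = -0.6667 / 1.8257 = -0.3651
  r[X_2,X_2] = 1 (diagonal).

R is symmetric with unit diagonal. Assembling:

R = [[1, -0.3651],
 [-0.3651, 1]]


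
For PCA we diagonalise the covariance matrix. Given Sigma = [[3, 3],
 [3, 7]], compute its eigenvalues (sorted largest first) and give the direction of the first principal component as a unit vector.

Step 1 — characteristic polynomial of 2×2 Sigma:
  det(Sigma - λI) = λ² - trace · λ + det = 0.
  trace = 3 + 7 = 10, det = 3·7 - (3)² = 12.
Step 2 — discriminant:
  Δ = trace² - 4·det = 100 - 48 = 52.
Step 3 — eigenvalues:
  λ = (trace ± √Δ)/2 = (10 ± 7.2111)/2,
  λ_1 = 8.6056,  λ_2 = 1.3944.

Step 4 — unit eigenvector for λ_1: solve (Sigma - λ_1 I)v = 0. First row:
  (3 - 8.6056)·v_x + (3)·v_y = 0, i.e. (-5.6056)·v_x + (3)·v_y = 0,
  so v ∝ (b, λ_1 - a) = (3, 5.6056) = u.
  ||u|| = √((3)² + (5.6056)²) = √(40.4222) ≈ 6.3578,
  v_1 = u/||u|| ≈ (0.4719, 0.8817) (||v_1|| = 1).

λ_1 = 8.6056,  λ_2 = 1.3944;  v_1 ≈ (0.4719, 0.8817)


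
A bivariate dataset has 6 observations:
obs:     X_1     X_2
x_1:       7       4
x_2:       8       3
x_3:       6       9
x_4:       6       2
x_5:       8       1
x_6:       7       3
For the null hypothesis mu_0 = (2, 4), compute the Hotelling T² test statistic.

Step 1 — sample mean vector:
  mean(X_1) = (7 + 8 + 6 + 6 + 8 + 7) / 6 = 42/6 = 7
  mean(X_2) = (4 + 3 + 9 + 2 + 1 + 3) / 6 = 22/6 = 3.6667
  x̄ = (7, 3.6667),  deviation x̄ - mu_0 = (7, 3.6667) - (2, 4) = (5, -0.3333).

Step 2 — sample covariance matrix, S[i,j] = (1/(n-1)) · Σ_k (x_{k,i} - mean_i) · (x_{k,j} - mean_j), divisor n-1 = 5:
  S[X_1,X_1] = ((0)·(0) + (1)·(1) + (-1)·(-1) + (-1)·(-1) + (1)·(1) + (0)·(0)) / 5 = 4/5 = 0.8
  S[X_1,X_2] = ((0)·(0.3333) + (1)·(-0.6667) + (-1)·(5.3333) + (-1)·(-1.6667) + (1)·(-2.6667) + (0)·(-0.6667)) / 5 = -7/5 = -1.4
  S[X_2,X_2] = ((0.3333)·(0.3333) + (-0.6667)·(-0.6667) + (5.3333)·(5.3333) + (-1.6667)·(-1.6667) + (-2.6667)·(-2.6667) + (-0.6667)·(-0.6667)) / 5 = 39.3333/5 = 7.8667
  S = [[0.8, -1.4],
 [-1.4, 7.8667]].

Step 3 — invert S. det(S) = 0.8·7.8667 - (-1.4)² = 4.3333.
  S^{-1} = (1/det) · [[d, -b], [-b, a]] = [[1.8154, 0.3231],
 [0.3231, 0.1846]].

Step 4 — quadratic form (x̄ - mu_0)^T · S^{-1} · (x̄ - mu_0):
  S^{-1} · (x̄ - mu_0) = (8.9692, 1.5538),
  (x̄ - mu_0)^T · [...] = (5)·(8.9692) + (-0.3333)·(1.5538) = 44.3282.

Step 5 — scale by n: T² = 6 · 44.3282 = 265.9692.

T² ≈ 265.9692


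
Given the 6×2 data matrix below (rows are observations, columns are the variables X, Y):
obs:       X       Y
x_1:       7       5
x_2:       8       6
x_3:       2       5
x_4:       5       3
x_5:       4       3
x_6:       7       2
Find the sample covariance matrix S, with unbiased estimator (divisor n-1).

Step 1 — column means:
  mean(X) = (7 + 8 + 2 + 5 + 4 + 7) / 6 = 33/6 = 5.5
  mean(Y) = (5 + 6 + 5 + 3 + 3 + 2) / 6 = 24/6 = 4

Step 2 — sample covariance S[i,j] = (1/(n-1)) · Σ_k (x_{k,i} - mean_i) · (x_{k,j} - mean_j), with n-1 = 5.
  S[X,X] = ((1.5)·(1.5) + (2.5)·(2.5) + (-3.5)·(-3.5) + (-0.5)·(-0.5) + (-1.5)·(-1.5) + (1.5)·(1.5)) / 5 = 25.5/5 = 5.1
  S[X,Y] = ((1.5)·(1) + (2.5)·(2) + (-3.5)·(1) + (-0.5)·(-1) + (-1.5)·(-1) + (1.5)·(-2)) / 5 = 2/5 = 0.4
  S[Y,Y] = ((1)·(1) + (2)·(2) + (1)·(1) + (-1)·(-1) + (-1)·(-1) + (-2)·(-2)) / 5 = 12/5 = 2.4

S is symmetric (S[j,i] = S[i,j]). Assembling:

S = [[5.1, 0.4],
 [0.4, 2.4]]


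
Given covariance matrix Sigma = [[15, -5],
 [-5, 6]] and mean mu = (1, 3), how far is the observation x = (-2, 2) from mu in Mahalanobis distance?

Step 1 — centre the observation: (x - mu) = (-3, -1).

Step 2 — invert Sigma. det(Sigma) = 15·6 - (-5)² = 65.
  Sigma^{-1} = (1/det) · [[d, -b], [-b, a]] = [[0.0923, 0.0769],
 [0.0769, 0.2308]].

Step 3 — form the quadratic (x - mu)^T · Sigma^{-1} · (x - mu):
  Sigma^{-1} · (x - mu) = (-0.3538, -0.4615).
  (x - mu)^T · [Sigma^{-1} · (x - mu)] = (-3)·(-0.3538) + (-1)·(-0.4615) = 1.5231.

Step 4 — take square root: d = √(1.5231) ≈ 1.2341.

d(x, mu) = √(1.5231) ≈ 1.2341


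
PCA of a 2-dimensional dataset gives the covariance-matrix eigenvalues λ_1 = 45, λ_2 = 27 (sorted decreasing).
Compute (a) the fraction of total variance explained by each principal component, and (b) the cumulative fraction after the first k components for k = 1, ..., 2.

Step 1 — total variance = trace(Sigma) = Σ λ_i = 45 + 27 = 72.

Step 2 — fraction explained by component i = λ_i / Σ λ:
  PC1: 45/72 = 0.625
  PC2: 27/72 = 0.375

Step 3 — cumulative fraction after k components = (λ_1 + ... + λ_k) / Σ λ:
  k = 1: 45/72 = 0.625
  k = 2: (45 + 27)/72 = 72/72 = 1

Summary (fraction, with percent):

explained: PC1 0.625 (62.5%), PC2 0.375 (37.5%);  cumulative: 0.625, 1


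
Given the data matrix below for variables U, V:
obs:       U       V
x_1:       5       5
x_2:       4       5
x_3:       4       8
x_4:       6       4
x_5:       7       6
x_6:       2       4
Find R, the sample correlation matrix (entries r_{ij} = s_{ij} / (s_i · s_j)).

Step 1 — column means:
  mean(U) = (5 + 4 + 4 + 6 + 7 + 2) / 6 = 28/6 = 4.6667
  mean(V) = (5 + 5 + 8 + 4 + 6 + 4) / 6 = 32/6 = 5.3333

Step 2 — sample variances and covariances s[i,j] = (1/(n-1)) · Σ_k (x_{k,i} - mean_i) · (x_{k,j} - mean_j), with n-1 = 5:
  s[U,U] = ((0.3333)·(0.3333) + (-0.6667)·(-0.6667) + (-0.6667)·(-0.6667) + (1.3333)·(1.3333) + (2.3333)·(2.3333) + (-2.6667)·(-2.6667)) / 5 = 15.3333/5 = 3.0667
  s[U,V] = ((0.3333)·(-0.3333) + (-0.6667)·(-0.3333) + (-0.6667)·(2.6667) + (1.3333)·(-1.3333) + (2.3333)·(0.6667) + (-2.6667)·(-1.3333)) / 5 = 1.6667/5 = 0.3333
  s[V,V] = ((-0.3333)·(-0.3333) + (-0.3333)·(-0.3333) + (2.6667)·(2.6667) + (-1.3333)·(-1.3333) + (0.6667)·(0.6667) + (-1.3333)·(-1.3333)) / 5 = 11.3333/5 = 2.2667
  Sample standard deviations s_i = √(s[i,i]):
  s(U) = √(3.0667) = 1.7512
  s(V) = √(2.2667) = 1.5055

Step 3 — r_{ij} = s_{ij} / (s_i · s_j):
  r[U,U] = 1 (diagonal).
  r[U,V] = 0.3333 / (1.7512 · 1.5055) = 0.3333 / 2.6365 = 0.1264
  r[V,V] = 1 (diagonal).

R is symmetric with unit diagonal. Assembling:

R = [[1, 0.1264],
 [0.1264, 1]]
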